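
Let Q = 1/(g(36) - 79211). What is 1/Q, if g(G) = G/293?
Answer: -23208787/293 ≈ -79211.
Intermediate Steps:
g(G) = G/293 (g(G) = G*(1/293) = G/293)
Q = -293/23208787 (Q = 1/((1/293)*36 - 79211) = 1/(36/293 - 79211) = 1/(-23208787/293) = -293/23208787 ≈ -1.2625e-5)
1/Q = 1/(-293/23208787) = -23208787/293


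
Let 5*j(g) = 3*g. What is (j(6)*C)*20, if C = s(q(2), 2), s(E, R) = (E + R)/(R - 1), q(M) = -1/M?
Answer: 108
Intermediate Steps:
s(E, R) = (E + R)/(-1 + R)
j(g) = 3*g/5 (j(g) = (3*g)/5 = 3*g/5)
C = 3/2 (C = (-1/2 + 2)/(-1 + 2) = (-1*½ + 2)/1 = 1*(-½ + 2) = 1*(3/2) = 3/2 ≈ 1.5000)
(j(6)*C)*20 = (((⅗)*6)*(3/2))*20 = ((18/5)*(3/2))*20 = (27/5)*20 = 108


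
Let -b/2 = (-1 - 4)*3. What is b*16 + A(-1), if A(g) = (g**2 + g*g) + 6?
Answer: 488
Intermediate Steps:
A(g) = 6 + 2*g**2 (A(g) = (g**2 + g**2) + 6 = 2*g**2 + 6 = 6 + 2*g**2)
b = 30 (b = -2*(-1 - 4)*3 = -(-10)*3 = -2*(-15) = 30)
b*16 + A(-1) = 30*16 + (6 + 2*(-1)**2) = 480 + (6 + 2*1) = 480 + (6 + 2) = 480 + 8 = 488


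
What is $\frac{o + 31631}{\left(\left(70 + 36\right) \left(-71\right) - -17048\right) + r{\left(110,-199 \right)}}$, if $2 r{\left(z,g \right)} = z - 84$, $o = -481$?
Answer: $\frac{6230}{1907} \approx 3.2669$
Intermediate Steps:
$r{\left(z,g \right)} = -42 + \frac{z}{2}$ ($r{\left(z,g \right)} = \frac{z - 84}{2} = \frac{-84 + z}{2} = -42 + \frac{z}{2}$)
$\frac{o + 31631}{\left(\left(70 + 36\right) \left(-71\right) - -17048\right) + r{\left(110,-199 \right)}} = \frac{-481 + 31631}{\left(\left(70 + 36\right) \left(-71\right) - -17048\right) + \left(-42 + \frac{1}{2} \cdot 110\right)} = \frac{31150}{\left(106 \left(-71\right) + 17048\right) + \left(-42 + 55\right)} = \frac{31150}{\left(-7526 + 17048\right) + 13} = \frac{31150}{9522 + 13} = \frac{31150}{9535} = 31150 \cdot \frac{1}{9535} = \frac{6230}{1907}$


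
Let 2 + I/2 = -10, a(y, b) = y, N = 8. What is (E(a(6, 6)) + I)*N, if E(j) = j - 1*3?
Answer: -168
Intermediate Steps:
I = -24 (I = -4 + 2*(-10) = -4 - 20 = -24)
E(j) = -3 + j (E(j) = j - 3 = -3 + j)
(E(a(6, 6)) + I)*N = ((-3 + 6) - 24)*8 = (3 - 24)*8 = -21*8 = -168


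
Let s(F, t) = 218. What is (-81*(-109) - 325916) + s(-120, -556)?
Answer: -316869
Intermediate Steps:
(-81*(-109) - 325916) + s(-120, -556) = (-81*(-109) - 325916) + 218 = (8829 - 325916) + 218 = -317087 + 218 = -316869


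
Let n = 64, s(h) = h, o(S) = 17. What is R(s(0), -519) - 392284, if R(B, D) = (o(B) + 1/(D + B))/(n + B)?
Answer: -6515048261/16608 ≈ -3.9228e+5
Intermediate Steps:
R(B, D) = (17 + 1/(B + D))/(64 + B) (R(B, D) = (17 + 1/(D + B))/(64 + B) = (17 + 1/(B + D))/(64 + B))
R(s(0), -519) - 392284 = (1 + 17*0 + 17*(-519))/(0**2 + 64*0 + 64*(-519) + 0*(-519)) - 392284 = (1 + 0 - 8823)/(0 + 0 - 33216 + 0) - 392284 = -8822/(-33216) - 392284 = -1/33216*(-8822) - 392284 = 4411/16608 - 392284 = -6515048261/16608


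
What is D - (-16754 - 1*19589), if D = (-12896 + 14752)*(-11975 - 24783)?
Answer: -68186505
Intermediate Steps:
D = -68222848 (D = 1856*(-36758) = -68222848)
D - (-16754 - 1*19589) = -68222848 - (-16754 - 1*19589) = -68222848 - (-16754 - 19589) = -68222848 - 1*(-36343) = -68222848 + 36343 = -68186505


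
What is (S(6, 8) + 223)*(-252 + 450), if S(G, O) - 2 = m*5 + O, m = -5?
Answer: 41184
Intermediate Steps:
S(G, O) = -23 + O (S(G, O) = 2 + (-5*5 + O) = 2 + (-25 + O) = -23 + O)
(S(6, 8) + 223)*(-252 + 450) = ((-23 + 8) + 223)*(-252 + 450) = (-15 + 223)*198 = 208*198 = 41184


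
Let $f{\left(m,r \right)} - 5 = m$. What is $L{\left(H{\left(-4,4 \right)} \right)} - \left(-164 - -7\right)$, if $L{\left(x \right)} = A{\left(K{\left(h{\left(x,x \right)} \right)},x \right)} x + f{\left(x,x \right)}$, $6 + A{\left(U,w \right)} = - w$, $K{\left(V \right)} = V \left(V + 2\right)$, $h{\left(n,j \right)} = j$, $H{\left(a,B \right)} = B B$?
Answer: $-174$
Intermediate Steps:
$H{\left(a,B \right)} = B^{2}$
$f{\left(m,r \right)} = 5 + m$
$K{\left(V \right)} = V \left(2 + V\right)$
$A{\left(U,w \right)} = -6 - w$
$L{\left(x \right)} = 5 + x + x \left(-6 - x\right)$ ($L{\left(x \right)} = \left(-6 - x\right) x + \left(5 + x\right) = x \left(-6 - x\right) + \left(5 + x\right) = 5 + x + x \left(-6 - x\right)$)
$L{\left(H{\left(-4,4 \right)} \right)} - \left(-164 - -7\right) = \left(5 + 4^{2} - 4^{2} \left(6 + 4^{2}\right)\right) - \left(-164 - -7\right) = \left(5 + 16 - 16 \left(6 + 16\right)\right) - \left(-164 + 7\right) = \left(5 + 16 - 16 \cdot 22\right) - -157 = \left(5 + 16 - 352\right) + 157 = -331 + 157 = -174$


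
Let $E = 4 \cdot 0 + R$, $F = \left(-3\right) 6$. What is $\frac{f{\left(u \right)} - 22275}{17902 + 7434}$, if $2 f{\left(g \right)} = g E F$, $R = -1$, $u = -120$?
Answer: $- \frac{23355}{25336} \approx -0.92181$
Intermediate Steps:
$F = -18$
$E = -1$ ($E = 4 \cdot 0 - 1 = 0 - 1 = -1$)
$f{\left(g \right)} = 9 g$ ($f{\left(g \right)} = \frac{g \left(-1\right) \left(-18\right)}{2} = \frac{- g \left(-18\right)}{2} = \frac{18 g}{2} = 9 g$)
$\frac{f{\left(u \right)} - 22275}{17902 + 7434} = \frac{9 \left(-120\right) - 22275}{17902 + 7434} = \frac{-1080 - 22275}{25336} = \left(-23355\right) \frac{1}{25336} = - \frac{23355}{25336}$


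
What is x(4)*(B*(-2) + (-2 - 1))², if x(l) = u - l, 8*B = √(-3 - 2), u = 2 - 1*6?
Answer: -(12 + I*√5)²/2 ≈ -69.5 - 26.833*I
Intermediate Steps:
u = -4 (u = 2 - 6 = -4)
B = I*√5/8 (B = √(-3 - 2)/8 = √(-5)/8 = (I*√5)/8 = I*√5/8 ≈ 0.27951*I)
x(l) = -4 - l
x(4)*(B*(-2) + (-2 - 1))² = (-4 - 1*4)*((I*√5/8)*(-2) + (-2 - 1))² = (-4 - 4)*(-I*√5/4 - 3)² = -8*(-3 - I*√5/4)²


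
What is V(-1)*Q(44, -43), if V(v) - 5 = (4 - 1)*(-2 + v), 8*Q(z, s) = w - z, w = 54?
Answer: -5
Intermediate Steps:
Q(z, s) = 27/4 - z/8 (Q(z, s) = (54 - z)/8 = 27/4 - z/8)
V(v) = -1 + 3*v (V(v) = 5 + (4 - 1)*(-2 + v) = 5 + 3*(-2 + v) = 5 + (-6 + 3*v) = -1 + 3*v)
V(-1)*Q(44, -43) = (-1 + 3*(-1))*(27/4 - ⅛*44) = (-1 - 3)*(27/4 - 11/2) = -4*5/4 = -5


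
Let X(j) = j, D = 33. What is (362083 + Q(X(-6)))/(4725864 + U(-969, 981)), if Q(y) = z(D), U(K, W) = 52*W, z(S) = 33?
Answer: 90529/1194219 ≈ 0.075806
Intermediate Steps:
Q(y) = 33
(362083 + Q(X(-6)))/(4725864 + U(-969, 981)) = (362083 + 33)/(4725864 + 52*981) = 362116/(4725864 + 51012) = 362116/4776876 = 362116*(1/4776876) = 90529/1194219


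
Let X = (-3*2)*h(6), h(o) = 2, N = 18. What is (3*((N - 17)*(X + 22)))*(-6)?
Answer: -180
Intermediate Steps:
X = -12 (X = -3*2*2 = -6*2 = -12)
(3*((N - 17)*(X + 22)))*(-6) = (3*((18 - 17)*(-12 + 22)))*(-6) = (3*(1*10))*(-6) = (3*10)*(-6) = 30*(-6) = -180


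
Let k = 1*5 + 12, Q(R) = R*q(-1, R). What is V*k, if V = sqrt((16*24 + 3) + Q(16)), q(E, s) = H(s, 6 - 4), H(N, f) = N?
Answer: 17*sqrt(643) ≈ 431.08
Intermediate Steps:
q(E, s) = s
Q(R) = R**2 (Q(R) = R*R = R**2)
V = sqrt(643) (V = sqrt((16*24 + 3) + 16**2) = sqrt((384 + 3) + 256) = sqrt(387 + 256) = sqrt(643) ≈ 25.357)
k = 17 (k = 5 + 12 = 17)
V*k = sqrt(643)*17 = 17*sqrt(643)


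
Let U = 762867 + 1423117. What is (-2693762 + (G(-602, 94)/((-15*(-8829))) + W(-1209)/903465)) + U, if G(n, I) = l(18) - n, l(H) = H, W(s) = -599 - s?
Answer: -270025927594628/531779499 ≈ -5.0778e+5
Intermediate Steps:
G(n, I) = 18 - n
U = 2185984
(-2693762 + (G(-602, 94)/((-15*(-8829))) + W(-1209)/903465)) + U = (-2693762 + ((18 - 1*(-602))/((-15*(-8829))) + (-599 - 1*(-1209))/903465)) + 2185984 = (-2693762 + ((18 + 602)/132435 + (-599 + 1209)*(1/903465))) + 2185984 = (-2693762 + (620*(1/132435) + 610*(1/903465))) + 2185984 = (-2693762 + (124/26487 + 122/180693)) + 2185984 = (-2693762 + 2848594/531779499) + 2185984 = -1432487403936644/531779499 + 2185984 = -270025927594628/531779499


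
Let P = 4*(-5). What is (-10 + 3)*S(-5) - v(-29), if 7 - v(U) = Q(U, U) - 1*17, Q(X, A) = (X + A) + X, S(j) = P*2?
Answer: 169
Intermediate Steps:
P = -20
S(j) = -40 (S(j) = -20*2 = -40)
Q(X, A) = A + 2*X (Q(X, A) = (A + X) + X = A + 2*X)
v(U) = 24 - 3*U (v(U) = 7 - ((U + 2*U) - 1*17) = 7 - (3*U - 17) = 7 - (-17 + 3*U) = 7 + (17 - 3*U) = 24 - 3*U)
(-10 + 3)*S(-5) - v(-29) = (-10 + 3)*(-40) - (24 - 3*(-29)) = -7*(-40) - (24 + 87) = 280 - 1*111 = 280 - 111 = 169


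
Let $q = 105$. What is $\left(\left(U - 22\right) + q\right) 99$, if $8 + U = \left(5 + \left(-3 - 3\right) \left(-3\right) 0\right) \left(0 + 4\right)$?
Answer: $9405$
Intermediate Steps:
$U = 12$ ($U = -8 + \left(5 + \left(-3 - 3\right) \left(-3\right) 0\right) \left(0 + 4\right) = -8 + \left(5 + \left(-6\right) \left(-3\right) 0\right) 4 = -8 + \left(5 + 18 \cdot 0\right) 4 = -8 + \left(5 + 0\right) 4 = -8 + 5 \cdot 4 = -8 + 20 = 12$)
$\left(\left(U - 22\right) + q\right) 99 = \left(\left(12 - 22\right) + 105\right) 99 = \left(-10 + 105\right) 99 = 95 \cdot 99 = 9405$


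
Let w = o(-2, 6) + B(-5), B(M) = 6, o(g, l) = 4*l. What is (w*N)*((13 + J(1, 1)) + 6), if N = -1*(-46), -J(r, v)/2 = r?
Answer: 23460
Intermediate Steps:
J(r, v) = -2*r
w = 30 (w = 4*6 + 6 = 24 + 6 = 30)
N = 46
(w*N)*((13 + J(1, 1)) + 6) = (30*46)*((13 - 2*1) + 6) = 1380*((13 - 2) + 6) = 1380*(11 + 6) = 1380*17 = 23460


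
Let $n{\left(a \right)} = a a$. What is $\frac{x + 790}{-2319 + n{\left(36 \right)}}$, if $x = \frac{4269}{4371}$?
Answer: $- \frac{384151}{496837} \approx -0.77319$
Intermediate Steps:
$n{\left(a \right)} = a^{2}$
$x = \frac{1423}{1457}$ ($x = 4269 \cdot \frac{1}{4371} = \frac{1423}{1457} \approx 0.97666$)
$\frac{x + 790}{-2319 + n{\left(36 \right)}} = \frac{\frac{1423}{1457} + 790}{-2319 + 36^{2}} = \frac{1152453}{1457 \left(-2319 + 1296\right)} = \frac{1152453}{1457 \left(-1023\right)} = \frac{1152453}{1457} \left(- \frac{1}{1023}\right) = - \frac{384151}{496837}$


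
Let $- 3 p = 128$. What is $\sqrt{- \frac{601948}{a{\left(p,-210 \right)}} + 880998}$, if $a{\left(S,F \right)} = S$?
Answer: $\frac{\sqrt{57286794}}{8} \approx 946.1$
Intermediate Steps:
$p = - \frac{128}{3}$ ($p = \left(- \frac{1}{3}\right) 128 = - \frac{128}{3} \approx -42.667$)
$\sqrt{- \frac{601948}{a{\left(p,-210 \right)}} + 880998} = \sqrt{- \frac{601948}{- \frac{128}{3}} + 880998} = \sqrt{\left(-601948\right) \left(- \frac{3}{128}\right) + 880998} = \sqrt{\frac{451461}{32} + 880998} = \sqrt{\frac{28643397}{32}} = \frac{\sqrt{57286794}}{8}$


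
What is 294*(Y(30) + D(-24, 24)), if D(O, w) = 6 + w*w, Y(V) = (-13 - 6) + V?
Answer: 174342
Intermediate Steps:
Y(V) = -19 + V
D(O, w) = 6 + w²
294*(Y(30) + D(-24, 24)) = 294*((-19 + 30) + (6 + 24²)) = 294*(11 + (6 + 576)) = 294*(11 + 582) = 294*593 = 174342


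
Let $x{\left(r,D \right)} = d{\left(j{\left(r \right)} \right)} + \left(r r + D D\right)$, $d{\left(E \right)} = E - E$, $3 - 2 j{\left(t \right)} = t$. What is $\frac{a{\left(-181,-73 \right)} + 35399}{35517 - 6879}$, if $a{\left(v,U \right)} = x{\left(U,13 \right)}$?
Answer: $\frac{40897}{28638} \approx 1.4281$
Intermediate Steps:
$j{\left(t \right)} = \frac{3}{2} - \frac{t}{2}$
$d{\left(E \right)} = 0$
$x{\left(r,D \right)} = D^{2} + r^{2}$ ($x{\left(r,D \right)} = 0 + \left(r r + D D\right) = 0 + \left(r^{2} + D^{2}\right) = 0 + \left(D^{2} + r^{2}\right) = D^{2} + r^{2}$)
$a{\left(v,U \right)} = 169 + U^{2}$ ($a{\left(v,U \right)} = 13^{2} + U^{2} = 169 + U^{2}$)
$\frac{a{\left(-181,-73 \right)} + 35399}{35517 - 6879} = \frac{\left(169 + \left(-73\right)^{2}\right) + 35399}{35517 - 6879} = \frac{\left(169 + 5329\right) + 35399}{28638} = \left(5498 + 35399\right) \frac{1}{28638} = 40897 \cdot \frac{1}{28638} = \frac{40897}{28638}$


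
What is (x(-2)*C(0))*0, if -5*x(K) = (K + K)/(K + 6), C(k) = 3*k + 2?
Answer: 0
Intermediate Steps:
C(k) = 2 + 3*k
x(K) = -2*K/(5*(6 + K)) (x(K) = -(K + K)/(5*(K + 6)) = -2*K/(5*(6 + K)))
(x(-2)*C(0))*0 = ((-2*(-2)/(30 + 5*(-2)))*(2 + 3*0))*0 = ((-2*(-2)/(30 - 10))*(2 + 0))*0 = (-2*(-2)/20*2)*0 = (-2*(-2)*1/20*2)*0 = ((⅕)*2)*0 = (⅖)*0 = 0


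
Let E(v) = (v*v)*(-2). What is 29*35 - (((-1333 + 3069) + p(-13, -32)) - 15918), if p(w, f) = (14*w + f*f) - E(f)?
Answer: 12307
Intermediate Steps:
E(v) = -2*v² (E(v) = v²*(-2) = -2*v²)
p(w, f) = 3*f² + 14*w (p(w, f) = (14*w + f*f) - (-2)*f² = (14*w + f²) + 2*f² = (f² + 14*w) + 2*f² = 3*f² + 14*w)
29*35 - (((-1333 + 3069) + p(-13, -32)) - 15918) = 29*35 - (((-1333 + 3069) + (3*(-32)² + 14*(-13))) - 15918) = 1015 - ((1736 + (3*1024 - 182)) - 15918) = 1015 - ((1736 + (3072 - 182)) - 15918) = 1015 - ((1736 + 2890) - 15918) = 1015 - (4626 - 15918) = 1015 - 1*(-11292) = 1015 + 11292 = 12307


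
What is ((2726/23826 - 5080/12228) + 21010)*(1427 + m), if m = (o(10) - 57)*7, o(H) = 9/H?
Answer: 879306787651857/40464490 ≈ 2.1730e+7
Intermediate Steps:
m = -3927/10 (m = (9/10 - 57)*7 = -561/10*7 = -3927/10 ≈ -392.70)
((2726/23826 - 5080/12228) + 21010)*(1427 + m) = ((2726/23826 - 5080/12228) + 21010)*(1427 - 3927/10) = ((2726*(1/23826) - 5080*1/12228) + 21010)*(10343/10) = ((1363/11913 - 1270/3057) + 21010)*(10343/10) = (-1218091/4046449 + 21010)*(10343/10) = (85014675399/4046449)*(10343/10) = 879306787651857/40464490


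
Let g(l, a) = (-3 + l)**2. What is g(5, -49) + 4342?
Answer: 4346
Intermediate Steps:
g(5, -49) + 4342 = (-3 + 5)**2 + 4342 = 2**2 + 4342 = 4 + 4342 = 4346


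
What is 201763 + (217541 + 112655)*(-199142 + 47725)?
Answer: -49997085969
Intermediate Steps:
201763 + (217541 + 112655)*(-199142 + 47725) = 201763 + 330196*(-151417) = 201763 - 49997287732 = -49997085969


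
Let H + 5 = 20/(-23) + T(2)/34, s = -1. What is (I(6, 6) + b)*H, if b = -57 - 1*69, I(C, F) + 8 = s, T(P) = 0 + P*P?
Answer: 303615/391 ≈ 776.51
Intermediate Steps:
T(P) = P² (T(P) = 0 + P² = P²)
I(C, F) = -9 (I(C, F) = -8 - 1 = -9)
b = -126 (b = -57 - 69 = -126)
H = -2249/391 (H = -5 + (20/(-23) + 2²/34) = -5 + (20*(-1/23) + 4*(1/34)) = -5 + (-20/23 + 2/17) = -5 - 294/391 = -2249/391 ≈ -5.7519)
(I(6, 6) + b)*H = (-9 - 126)*(-2249/391) = -135*(-2249/391) = 303615/391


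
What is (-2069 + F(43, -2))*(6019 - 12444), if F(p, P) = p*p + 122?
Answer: 629650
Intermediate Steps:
F(p, P) = 122 + p² (F(p, P) = p² + 122 = 122 + p²)
(-2069 + F(43, -2))*(6019 - 12444) = (-2069 + (122 + 43²))*(6019 - 12444) = (-2069 + (122 + 1849))*(-6425) = (-2069 + 1971)*(-6425) = -98*(-6425) = 629650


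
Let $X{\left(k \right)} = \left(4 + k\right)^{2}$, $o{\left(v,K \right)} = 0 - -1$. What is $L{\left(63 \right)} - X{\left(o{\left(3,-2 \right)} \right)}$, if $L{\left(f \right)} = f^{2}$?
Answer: $3944$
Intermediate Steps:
$o{\left(v,K \right)} = 1$ ($o{\left(v,K \right)} = 0 + 1 = 1$)
$L{\left(63 \right)} - X{\left(o{\left(3,-2 \right)} \right)} = 63^{2} - \left(4 + 1\right)^{2} = 3969 - 5^{2} = 3969 - 25 = 3944$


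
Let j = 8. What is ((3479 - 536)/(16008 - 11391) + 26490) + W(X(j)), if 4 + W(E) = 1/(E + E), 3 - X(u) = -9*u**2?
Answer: 1748277047/66006 ≈ 26487.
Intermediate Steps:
X(u) = 3 + 9*u**2 (X(u) = 3 - (-9)*u**2 = 3 + 9*u**2)
W(E) = -4 + 1/(2*E) (W(E) = -4 + 1/(E + E) = -4 + 1/(2*E))
((3479 - 536)/(16008 - 11391) + 26490) + W(X(j)) = ((3479 - 536)/(16008 - 11391) + 26490) + (-4 + 1/(2*(3 + 9*8**2))) = (2943/4617 + 26490) + (-4 + 1/(2*(3 + 9*64))) = (2943*(1/4617) + 26490) + (-4 + 1/(2*(3 + 576))) = (109/171 + 26490) + (-4 + (1/2)/579) = 4529899/171 + (-4 + (1/2)*(1/579)) = 4529899/171 + (-4 + 1/1158) = 4529899/171 - 4631/1158 = 1748277047/66006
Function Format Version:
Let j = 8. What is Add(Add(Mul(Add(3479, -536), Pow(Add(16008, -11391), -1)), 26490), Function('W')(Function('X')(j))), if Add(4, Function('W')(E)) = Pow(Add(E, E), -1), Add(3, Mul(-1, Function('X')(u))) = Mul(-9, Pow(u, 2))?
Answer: Rational(1748277047, 66006) ≈ 26487.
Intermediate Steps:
Function('X')(u) = Add(3, Mul(9, Pow(u, 2))) (Function('X')(u) = Add(3, Mul(-1, Mul(-9, Pow(u, 2)))) = Add(3, Mul(9, Pow(u, 2))))
Function('W')(E) = Add(-4, Mul(Rational(1, 2), Pow(E, -1))) (Function('W')(E) = Add(-4, Pow(Add(E, E), -1)) = Add(-4, Pow(Mul(2, E), -1)) = Add(-4, Mul(Rational(1, 2), Pow(E, -1))))
Add(Add(Mul(Add(3479, -536), Pow(Add(16008, -11391), -1)), 26490), Function('W')(Function('X')(j))) = Add(Add(Mul(Add(3479, -536), Pow(Add(16008, -11391), -1)), 26490), Add(-4, Mul(Rational(1, 2), Pow(Add(3, Mul(9, Pow(8, 2))), -1)))) = Add(Add(Mul(2943, Pow(4617, -1)), 26490), Add(-4, Mul(Rational(1, 2), Pow(Add(3, Mul(9, 64)), -1)))) = Add(Add(Mul(2943, Rational(1, 4617)), 26490), Add(-4, Mul(Rational(1, 2), Pow(Add(3, 576), -1)))) = Add(Add(Rational(109, 171), 26490), Add(-4, Mul(Rational(1, 2), Pow(579, -1)))) = Add(Rational(4529899, 171), Add(-4, Mul(Rational(1, 2), Rational(1, 579)))) = Add(Rational(4529899, 171), Add(-4, Rational(1, 1158))) = Add(Rational(4529899, 171), Rational(-4631, 1158)) = Rational(1748277047, 66006)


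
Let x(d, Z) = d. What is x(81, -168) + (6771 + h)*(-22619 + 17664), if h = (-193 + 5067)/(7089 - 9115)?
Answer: -33974301577/1013 ≈ -3.3538e+7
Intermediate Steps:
h = -2437/1013 (h = 4874/(-2026) = 4874*(-1/2026) = -2437/1013 ≈ -2.4057)
x(81, -168) + (6771 + h)*(-22619 + 17664) = 81 + (6771 - 2437/1013)*(-22619 + 17664) = 81 + (6856586/1013)*(-4955) = 81 - 33974383630/1013 = -33974301577/1013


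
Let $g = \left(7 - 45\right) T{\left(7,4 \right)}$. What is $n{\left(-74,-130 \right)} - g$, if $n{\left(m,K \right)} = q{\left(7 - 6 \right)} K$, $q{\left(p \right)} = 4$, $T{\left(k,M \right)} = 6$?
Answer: $-292$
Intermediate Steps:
$g = -228$ ($g = \left(7 - 45\right) 6 = \left(-38\right) 6 = -228$)
$n{\left(m,K \right)} = 4 K$
$n{\left(-74,-130 \right)} - g = 4 \left(-130\right) - -228 = -520 + 228 = -292$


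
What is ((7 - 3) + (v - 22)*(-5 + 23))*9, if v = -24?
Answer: -7416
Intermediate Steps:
((7 - 3) + (v - 22)*(-5 + 23))*9 = ((7 - 3) + (-24 - 22)*(-5 + 23))*9 = ((7 - 1*3) - 46*18)*9 = ((7 - 3) - 828)*9 = (4 - 828)*9 = -824*9 = -7416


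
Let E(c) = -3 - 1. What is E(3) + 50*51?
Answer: 2546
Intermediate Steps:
E(c) = -4
E(3) + 50*51 = -4 + 50*51 = -4 + 2550 = 2546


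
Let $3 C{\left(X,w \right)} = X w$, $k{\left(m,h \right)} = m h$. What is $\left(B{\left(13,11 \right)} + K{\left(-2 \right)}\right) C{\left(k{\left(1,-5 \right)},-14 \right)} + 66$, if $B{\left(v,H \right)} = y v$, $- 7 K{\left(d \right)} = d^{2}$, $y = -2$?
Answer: $-554$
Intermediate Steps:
$K{\left(d \right)} = - \frac{d^{2}}{7}$
$B{\left(v,H \right)} = - 2 v$
$k{\left(m,h \right)} = h m$
$C{\left(X,w \right)} = \frac{X w}{3}$
$\left(B{\left(13,11 \right)} + K{\left(-2 \right)}\right) C{\left(k{\left(1,-5 \right)},-14 \right)} + 66 = \left(\left(-2\right) 13 - \frac{\left(-2\right)^{2}}{7}\right) \frac{1}{3} \left(\left(-5\right) 1\right) \left(-14\right) + 66 = \left(-26 - \frac{4}{7}\right) \frac{1}{3} \left(-5\right) \left(-14\right) + 66 = \left(-26 - \frac{4}{7}\right) \frac{70}{3} + 66 = \left(- \frac{186}{7}\right) \frac{70}{3} + 66 = -620 + 66 = -554$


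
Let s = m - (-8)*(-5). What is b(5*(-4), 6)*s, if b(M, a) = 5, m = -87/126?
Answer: -8545/42 ≈ -203.45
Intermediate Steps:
m = -29/42 (m = -87*1/126 = -29/42 ≈ -0.69048)
s = -1709/42 (s = -29/42 - (-8)*(-5) = -29/42 - 1*40 = -29/42 - 40 = -1709/42 ≈ -40.690)
b(5*(-4), 6)*s = 5*(-1709/42) = -8545/42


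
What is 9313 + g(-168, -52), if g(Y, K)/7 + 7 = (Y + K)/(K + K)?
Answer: 241249/26 ≈ 9278.8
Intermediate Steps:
g(Y, K) = -49 + 7*(K + Y)/(2*K) (g(Y, K) = -49 + 7*((Y + K)/(K + K)) = -49 + 7*((K + Y)/((2*K))) = -49 + 7*((K + Y)*(1/(2*K))) = -49 + 7*((K + Y)/(2*K)) = -49 + 7*(K + Y)/(2*K))
9313 + g(-168, -52) = 9313 + (7/2)*(-168 - 13*(-52))/(-52) = 9313 + (7/2)*(-1/52)*(-168 + 676) = 9313 + (7/2)*(-1/52)*508 = 9313 - 889/26 = 241249/26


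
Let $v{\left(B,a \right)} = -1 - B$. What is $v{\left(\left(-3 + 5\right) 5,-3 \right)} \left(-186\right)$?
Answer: $2046$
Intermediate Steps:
$v{\left(\left(-3 + 5\right) 5,-3 \right)} \left(-186\right) = \left(-1 - \left(-3 + 5\right) 5\right) \left(-186\right) = \left(-1 - 2 \cdot 5\right) \left(-186\right) = \left(-1 - 10\right) \left(-186\right) = \left(-11\right) \left(-186\right) = 2046$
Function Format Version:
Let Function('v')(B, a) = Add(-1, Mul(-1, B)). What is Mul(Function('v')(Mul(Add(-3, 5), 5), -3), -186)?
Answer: 2046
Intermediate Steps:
Mul(Function('v')(Mul(Add(-3, 5), 5), -3), -186) = Mul(Add(-1, Mul(-1, Mul(Add(-3, 5), 5))), -186) = Mul(Add(-1, Mul(-1, Mul(2, 5))), -186) = Mul(Add(-1, Mul(-1, 10)), -186) = Mul(Add(-1, -10), -186) = Mul(-11, -186) = 2046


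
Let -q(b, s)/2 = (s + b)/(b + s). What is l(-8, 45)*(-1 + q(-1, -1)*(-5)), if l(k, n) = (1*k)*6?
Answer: -432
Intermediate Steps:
q(b, s) = -2 (q(b, s) = -2*(s + b)/(b + s) = -2*(b + s)/(b + s) = -2*1 = -2)
l(k, n) = 6*k (l(k, n) = k*6 = 6*k)
l(-8, 45)*(-1 + q(-1, -1)*(-5)) = (6*(-8))*(-1 - 2*(-5)) = -48*(-1 + 10) = -48*9 = -432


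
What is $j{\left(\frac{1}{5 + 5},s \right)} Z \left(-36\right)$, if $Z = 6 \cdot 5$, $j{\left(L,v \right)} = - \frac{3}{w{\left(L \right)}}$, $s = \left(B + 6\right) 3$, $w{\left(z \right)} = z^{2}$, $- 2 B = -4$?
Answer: $324000$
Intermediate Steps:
$B = 2$ ($B = \left(- \frac{1}{2}\right) \left(-4\right) = 2$)
$s = 24$ ($s = \left(2 + 6\right) 3 = 8 \cdot 3 = 24$)
$j{\left(L,v \right)} = - \frac{3}{L^{2}}$
$Z = 30$
$j{\left(\frac{1}{5 + 5},s \right)} Z \left(-36\right) = - \frac{3}{\frac{1}{\left(5 + 5\right)^{2}}} \cdot 30 \left(-36\right) = - \frac{3}{\frac{1}{100}} \cdot 30 \left(-36\right) = - 3 \frac{1}{(\frac{1}{10})^{2}} \cdot 30 \left(-36\right) = \left(-3\right) 100 \cdot 30 \left(-36\right) = \left(-300\right) 30 \left(-36\right) = \left(-9000\right) \left(-36\right) = 324000$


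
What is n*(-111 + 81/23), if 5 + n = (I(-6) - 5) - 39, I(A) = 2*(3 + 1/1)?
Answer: 101352/23 ≈ 4406.6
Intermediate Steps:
I(A) = 8 (I(A) = 2*(3 + 1*1) = 2*(3 + 1) = 2*4 = 8)
n = -41 (n = -5 + ((8 - 5) - 39) = -5 + (3 - 39) = -5 - 36 = -41)
n*(-111 + 81/23) = -41*(-111 + 81/23) = -41*(-2472/23) = 101352/23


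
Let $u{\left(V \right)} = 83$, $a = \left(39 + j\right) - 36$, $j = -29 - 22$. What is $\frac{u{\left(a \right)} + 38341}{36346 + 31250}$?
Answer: $\frac{3202}{5633} \approx 0.56844$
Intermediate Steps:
$j = -51$ ($j = -29 - 22 = -51$)
$a = -48$ ($a = \left(39 - 51\right) - 36 = -12 - 36 = -48$)
$\frac{u{\left(a \right)} + 38341}{36346 + 31250} = \frac{83 + 38341}{36346 + 31250} = \frac{38424}{67596} = 38424 \cdot \frac{1}{67596} = \frac{3202}{5633}$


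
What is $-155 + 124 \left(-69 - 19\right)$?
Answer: $-11067$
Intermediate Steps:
$-155 + 124 \left(-69 - 19\right) = -155 + 124 \left(-88\right) = -155 - 10912 = -11067$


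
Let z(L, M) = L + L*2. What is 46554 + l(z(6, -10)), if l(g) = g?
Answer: 46572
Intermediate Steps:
z(L, M) = 3*L (z(L, M) = L + 2*L = 3*L)
46554 + l(z(6, -10)) = 46554 + 3*6 = 46554 + 18 = 46572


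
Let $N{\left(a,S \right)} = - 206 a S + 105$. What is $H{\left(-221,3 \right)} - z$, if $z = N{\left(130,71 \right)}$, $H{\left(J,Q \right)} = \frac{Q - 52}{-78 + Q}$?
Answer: $\frac{142595674}{75} \approx 1.9013 \cdot 10^{6}$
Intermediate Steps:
$H{\left(J,Q \right)} = \frac{-52 + Q}{-78 + Q}$
$N{\left(a,S \right)} = 105 - 206 S a$ ($N{\left(a,S \right)} = - 206 S a + 105 = 105 - 206 S a$)
$z = -1901275$ ($z = 105 - 14626 \cdot 130 = 105 - 1901380 = -1901275$)
$H{\left(-221,3 \right)} - z = \frac{-52 + 3}{-78 + 3} - -1901275 = \frac{1}{-75} \left(-49\right) + 1901275 = \left(- \frac{1}{75}\right) \left(-49\right) + 1901275 = \frac{49}{75} + 1901275 = \frac{142595674}{75}$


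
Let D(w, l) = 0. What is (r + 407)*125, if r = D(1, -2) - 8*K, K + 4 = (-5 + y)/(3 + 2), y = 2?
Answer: 55475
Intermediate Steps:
K = -23/5 (K = -4 + (-5 + 2)/(3 + 2) = -4 - 3/5 = -23/5 ≈ -4.6000)
r = 184/5 (r = 0 - 8*(-23/5) = 0 + 184/5 = 184/5 ≈ 36.800)
(r + 407)*125 = (184/5 + 407)*125 = (2219/5)*125 = 55475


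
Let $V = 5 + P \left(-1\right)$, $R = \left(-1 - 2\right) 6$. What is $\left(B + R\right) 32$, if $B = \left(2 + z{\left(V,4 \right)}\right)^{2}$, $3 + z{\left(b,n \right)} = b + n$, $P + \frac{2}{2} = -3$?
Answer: $4032$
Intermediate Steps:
$P = -4$ ($P = -1 - 3 = -4$)
$R = -18$ ($R = \left(-3\right) 6 = -18$)
$V = 9$ ($V = 5 - -4 = 5 + 4 = 9$)
$z{\left(b,n \right)} = -3 + b + n$ ($z{\left(b,n \right)} = -3 + \left(b + n\right) = -3 + b + n$)
$B = 144$ ($B = \left(2 + \left(-3 + 9 + 4\right)\right)^{2} = \left(2 + 10\right)^{2} = 12^{2} = 144$)
$\left(B + R\right) 32 = \left(144 - 18\right) 32 = 126 \cdot 32 = 4032$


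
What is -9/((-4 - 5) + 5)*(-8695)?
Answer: -78255/4 ≈ -19564.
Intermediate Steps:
-9/((-4 - 5) + 5)*(-8695) = -9/(-9 + 5)*(-8695) = -9/(-4)*(-8695) = -9*(-¼)*(-8695) = (9/4)*(-8695) = -78255/4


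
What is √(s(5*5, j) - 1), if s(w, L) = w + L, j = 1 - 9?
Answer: 4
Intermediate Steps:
j = -8
s(w, L) = L + w
√(s(5*5, j) - 1) = √((-8 + 5*5) - 1) = √((-8 + 25) - 1) = √(17 - 1) = √16 = 4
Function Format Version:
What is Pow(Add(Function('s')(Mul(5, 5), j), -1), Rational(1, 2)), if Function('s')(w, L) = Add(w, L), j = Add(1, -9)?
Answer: 4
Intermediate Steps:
j = -8
Function('s')(w, L) = Add(L, w)
Pow(Add(Function('s')(Mul(5, 5), j), -1), Rational(1, 2)) = Pow(Add(Add(-8, Mul(5, 5)), -1), Rational(1, 2)) = Pow(Add(Add(-8, 25), -1), Rational(1, 2)) = Pow(Add(17, -1), Rational(1, 2)) = Pow(16, Rational(1, 2)) = 4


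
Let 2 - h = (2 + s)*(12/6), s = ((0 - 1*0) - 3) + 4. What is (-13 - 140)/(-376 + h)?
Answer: 153/380 ≈ 0.40263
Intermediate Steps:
s = 1 (s = ((0 + 0) - 3) + 4 = (0 - 3) + 4 = -3 + 4 = 1)
h = -4 (h = 2 - (2 + 1)*12/6 = 2 - 3*12*(⅙) = 2 - 3*2 = 2 - 1*6 = 2 - 6 = -4)
(-13 - 140)/(-376 + h) = (-13 - 140)/(-376 - 4) = -153/(-380) = -153*(-1/380) = 153/380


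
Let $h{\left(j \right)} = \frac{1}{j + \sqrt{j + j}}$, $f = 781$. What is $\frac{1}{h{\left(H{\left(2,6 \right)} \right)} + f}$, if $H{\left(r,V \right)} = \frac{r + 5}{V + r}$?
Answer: $\frac{49147}{38340007} - \frac{32 \sqrt{7}}{38340007} \approx 0.0012797$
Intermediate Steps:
$H{\left(r,V \right)} = \frac{5 + r}{V + r}$
$h{\left(j \right)} = \frac{1}{j + \sqrt{2} \sqrt{j}}$ ($h{\left(j \right)} = \frac{1}{j + \sqrt{2 j}} = \frac{1}{j + \sqrt{2} \sqrt{j}}$)
$\frac{1}{h{\left(H{\left(2,6 \right)} \right)} + f} = \frac{1}{\frac{1}{\frac{5 + 2}{6 + 2} + \sqrt{2} \sqrt{\frac{5 + 2}{6 + 2}}} + 781} = \frac{1}{\frac{1}{\frac{1}{8} \cdot 7 + \sqrt{2} \sqrt{\frac{1}{8} \cdot 7}} + 781} = \frac{1}{\frac{1}{\frac{7}{8} + \sqrt{2} \sqrt{\frac{7}{8}}} + 781} = \frac{1}{\frac{1}{\frac{7}{8} + \sqrt{2} \frac{\sqrt{14}}{4}} + 781} = \frac{1}{\frac{1}{\frac{7}{8} + \frac{\sqrt{7}}{2}} + 781} = \frac{1}{781 + \frac{1}{\frac{7}{8} + \frac{\sqrt{7}}{2}}}$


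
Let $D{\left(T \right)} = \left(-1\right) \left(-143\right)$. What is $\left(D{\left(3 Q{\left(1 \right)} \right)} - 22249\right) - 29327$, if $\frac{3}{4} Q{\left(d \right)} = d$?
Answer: $-51433$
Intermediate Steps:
$Q{\left(d \right)} = \frac{4 d}{3}$
$D{\left(T \right)} = 143$
$\left(D{\left(3 Q{\left(1 \right)} \right)} - 22249\right) - 29327 = \left(143 - 22249\right) - 29327 = -22106 - 29327 = -51433$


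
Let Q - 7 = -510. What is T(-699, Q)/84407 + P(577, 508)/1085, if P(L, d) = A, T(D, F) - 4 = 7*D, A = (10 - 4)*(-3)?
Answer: -6823891/91581595 ≈ -0.074512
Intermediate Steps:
Q = -503 (Q = 7 - 510 = -503)
A = -18 (A = 6*(-3) = -18)
T(D, F) = 4 + 7*D
P(L, d) = -18
T(-699, Q)/84407 + P(577, 508)/1085 = (4 + 7*(-699))/84407 - 18/1085 = (4 - 4893)*(1/84407) - 18*1/1085 = -4889*1/84407 - 18/1085 = -4889/84407 - 18/1085 = -6823891/91581595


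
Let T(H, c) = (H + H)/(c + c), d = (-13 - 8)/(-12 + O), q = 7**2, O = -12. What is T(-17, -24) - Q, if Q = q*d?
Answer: -253/6 ≈ -42.167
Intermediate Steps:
q = 49
d = 7/8 (d = (-13 - 8)/(-12 - 12) = -21/(-24) = -21*(-1/24) = 7/8 ≈ 0.87500)
T(H, c) = H/c (T(H, c) = (2*H)/((2*c)) = (2*H)*(1/(2*c)) = H/c)
Q = 343/8 (Q = 49*(7/8) = 343/8 ≈ 42.875)
T(-17, -24) - Q = -17/(-24) - 1*343/8 = -17*(-1/24) - 343/8 = 17/24 - 343/8 = -253/6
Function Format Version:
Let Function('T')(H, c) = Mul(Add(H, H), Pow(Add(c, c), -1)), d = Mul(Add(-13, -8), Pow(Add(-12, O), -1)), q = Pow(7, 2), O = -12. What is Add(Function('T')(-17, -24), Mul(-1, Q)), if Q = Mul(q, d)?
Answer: Rational(-253, 6) ≈ -42.167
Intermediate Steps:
q = 49
d = Rational(7, 8) (d = Mul(Add(-13, -8), Pow(Add(-12, -12), -1)) = Mul(-21, Pow(-24, -1)) = Mul(-21, Rational(-1, 24)) = Rational(7, 8) ≈ 0.87500)
Function('T')(H, c) = Mul(H, Pow(c, -1)) (Function('T')(H, c) = Mul(Mul(2, H), Pow(Mul(2, c), -1)) = Mul(Mul(2, H), Mul(Rational(1, 2), Pow(c, -1))) = Mul(H, Pow(c, -1)))
Q = Rational(343, 8) (Q = Mul(49, Rational(7, 8)) = Rational(343, 8) ≈ 42.875)
Add(Function('T')(-17, -24), Mul(-1, Q)) = Add(Mul(-17, Pow(-24, -1)), Mul(-1, Rational(343, 8))) = Add(Mul(-17, Rational(-1, 24)), Rational(-343, 8)) = Add(Rational(17, 24), Rational(-343, 8)) = Rational(-253, 6)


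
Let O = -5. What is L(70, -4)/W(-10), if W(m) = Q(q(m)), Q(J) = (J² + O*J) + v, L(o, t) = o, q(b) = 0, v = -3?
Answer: -70/3 ≈ -23.333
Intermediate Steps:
Q(J) = -3 + J² - 5*J (Q(J) = (J² - 5*J) - 3 = -3 + J² - 5*J)
W(m) = -3 (W(m) = -3 + 0² - 5*0 = -3 + 0 + 0 = -3)
L(70, -4)/W(-10) = 70/(-3) = 70*(-⅓) = -70/3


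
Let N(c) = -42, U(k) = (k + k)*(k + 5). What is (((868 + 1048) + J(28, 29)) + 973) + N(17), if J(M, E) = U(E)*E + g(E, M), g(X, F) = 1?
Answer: 60036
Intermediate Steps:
U(k) = 2*k*(5 + k) (U(k) = (2*k)*(5 + k) = 2*k*(5 + k))
J(M, E) = 1 + 2*E²*(5 + E) (J(M, E) = (2*E*(5 + E))*E + 1 = 2*E²*(5 + E) + 1 = 1 + 2*E²*(5 + E))
(((868 + 1048) + J(28, 29)) + 973) + N(17) = (((868 + 1048) + (1 + 2*29²*(5 + 29))) + 973) - 42 = ((1916 + (1 + 2*841*34)) + 973) - 42 = ((1916 + (1 + 57188)) + 973) - 42 = ((1916 + 57189) + 973) - 42 = (59105 + 973) - 42 = 60078 - 42 = 60036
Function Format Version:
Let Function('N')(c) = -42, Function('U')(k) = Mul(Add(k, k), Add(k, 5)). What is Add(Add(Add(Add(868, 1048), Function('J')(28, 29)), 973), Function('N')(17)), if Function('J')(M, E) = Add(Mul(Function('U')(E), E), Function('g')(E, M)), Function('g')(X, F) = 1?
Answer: 60036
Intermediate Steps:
Function('U')(k) = Mul(2, k, Add(5, k)) (Function('U')(k) = Mul(Mul(2, k), Add(5, k)) = Mul(2, k, Add(5, k)))
Function('J')(M, E) = Add(1, Mul(2, Pow(E, 2), Add(5, E))) (Function('J')(M, E) = Add(Mul(Mul(2, E, Add(5, E)), E), 1) = Add(Mul(2, Pow(E, 2), Add(5, E)), 1) = Add(1, Mul(2, Pow(E, 2), Add(5, E))))
Add(Add(Add(Add(868, 1048), Function('J')(28, 29)), 973), Function('N')(17)) = Add(Add(Add(Add(868, 1048), Add(1, Mul(2, Pow(29, 2), Add(5, 29)))), 973), -42) = Add(Add(Add(1916, Add(1, Mul(2, 841, 34))), 973), -42) = Add(Add(Add(1916, Add(1, 57188)), 973), -42) = Add(Add(Add(1916, 57189), 973), -42) = Add(Add(59105, 973), -42) = Add(60078, -42) = 60036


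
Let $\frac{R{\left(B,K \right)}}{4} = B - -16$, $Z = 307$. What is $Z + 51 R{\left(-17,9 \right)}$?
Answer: $103$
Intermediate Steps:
$R{\left(B,K \right)} = 64 + 4 B$ ($R{\left(B,K \right)} = 4 \left(B - -16\right) = 4 \left(B + 16\right) = 4 \left(16 + B\right) = 64 + 4 B$)
$Z + 51 R{\left(-17,9 \right)} = 307 + 51 \left(64 + 4 \left(-17\right)\right) = 307 + 51 \left(64 - 68\right) = 307 + 51 \left(-4\right) = 307 - 204 = 103$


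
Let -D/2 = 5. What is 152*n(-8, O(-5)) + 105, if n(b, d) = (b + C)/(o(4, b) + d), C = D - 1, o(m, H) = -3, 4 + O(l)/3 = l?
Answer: 3019/15 ≈ 201.27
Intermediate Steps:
D = -10 (D = -2*5 = -10)
O(l) = -12 + 3*l
C = -11 (C = -10 - 1 = -11)
n(b, d) = (-11 + b)/(-3 + d) (n(b, d) = (b - 11)/(-3 + d) = (-11 + b)/(-3 + d))
152*n(-8, O(-5)) + 105 = 152*((-11 - 8)/(-3 + (-12 + 3*(-5)))) + 105 = 152*(-19/(-3 + (-12 - 15))) + 105 = 152*(-19/(-3 - 27)) + 105 = 152*(-19/(-30)) + 105 = 152*(-1/30*(-19)) + 105 = 152*(19/30) + 105 = 1444/15 + 105 = 3019/15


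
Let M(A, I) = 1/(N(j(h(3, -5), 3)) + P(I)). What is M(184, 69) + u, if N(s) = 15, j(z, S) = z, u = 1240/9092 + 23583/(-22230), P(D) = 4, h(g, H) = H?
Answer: -14684483/16842930 ≈ -0.87185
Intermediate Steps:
u = -15570953/16842930 (u = 1240*(1/9092) + 23583*(-1/22230) = 310/2273 - 7861/7410 = -15570953/16842930 ≈ -0.92448)
M(A, I) = 1/19 (M(A, I) = 1/(15 + 4) = 1/19)
M(184, 69) + u = 1/19 - 15570953/16842930 = -14684483/16842930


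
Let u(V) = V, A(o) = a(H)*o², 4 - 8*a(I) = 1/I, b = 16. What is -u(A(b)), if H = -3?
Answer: -416/3 ≈ -138.67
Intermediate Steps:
a(I) = ½ - 1/(8*I)
A(o) = 13*o²/24 (A(o) = ((⅛)*(-1 + 4*(-3))/(-3))*o² = ((⅛)*(-⅓)*(-1 - 12))*o² = ((⅛)*(-⅓)*(-13))*o² = 13*o²/24)
-u(A(b)) = -13*16²/24 = -13*256/24 = -1*416/3 = -416/3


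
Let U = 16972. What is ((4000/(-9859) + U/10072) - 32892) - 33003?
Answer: -1635809111253/24824962 ≈ -65894.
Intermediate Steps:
((4000/(-9859) + U/10072) - 32892) - 33003 = ((4000/(-9859) + 16972/10072) - 32892) - 33003 = ((4000*(-1/9859) + 16972*(1/10072)) - 32892) - 33003 = ((-4000/9859 + 4243/2518) - 32892) - 33003 = (31759737/24824962 - 32892) - 33003 = -816510890367/24824962 - 33003 = -1635809111253/24824962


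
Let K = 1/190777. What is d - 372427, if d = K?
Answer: -71050505778/190777 ≈ -3.7243e+5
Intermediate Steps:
K = 1/190777 ≈ 5.2417e-6
d = 1/190777 ≈ 5.2417e-6
d - 372427 = 1/190777 - 372427 = -71050505778/190777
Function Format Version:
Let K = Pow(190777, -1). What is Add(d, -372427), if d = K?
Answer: Rational(-71050505778, 190777) ≈ -3.7243e+5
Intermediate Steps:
K = Rational(1, 190777) ≈ 5.2417e-6
d = Rational(1, 190777) ≈ 5.2417e-6
Add(d, -372427) = Add(Rational(1, 190777), -372427) = Rational(-71050505778, 190777)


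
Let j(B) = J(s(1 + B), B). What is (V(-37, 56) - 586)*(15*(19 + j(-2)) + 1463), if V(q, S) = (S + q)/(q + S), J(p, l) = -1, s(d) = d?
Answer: -1013805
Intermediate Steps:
V(q, S) = 1 (V(q, S) = (S + q)/(S + q) = 1)
j(B) = -1
(V(-37, 56) - 586)*(15*(19 + j(-2)) + 1463) = (1 - 586)*(15*(19 - 1) + 1463) = -585*(15*18 + 1463) = -585*(270 + 1463) = -585*1733 = -1013805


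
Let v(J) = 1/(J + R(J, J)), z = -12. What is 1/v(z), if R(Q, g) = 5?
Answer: -7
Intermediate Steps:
v(J) = 1/(5 + J) (v(J) = 1/(J + 5) = 1/(5 + J))
1/v(z) = 1/(1/(5 - 12)) = 1/(1/(-7)) = 1/(-⅐) = -7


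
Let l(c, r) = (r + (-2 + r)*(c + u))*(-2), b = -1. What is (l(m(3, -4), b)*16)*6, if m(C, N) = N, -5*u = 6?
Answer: -14016/5 ≈ -2803.2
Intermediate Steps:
u = -6/5 (u = -⅕*6 = -6/5 ≈ -1.2000)
l(c, r) = -2*r - 2*(-2 + r)*(-6/5 + c) (l(c, r) = (r + (-2 + r)*(c - 6/5))*(-2) = (r + (-2 + r)*(-6/5 + c))*(-2) = -2*r - 2*(-2 + r)*(-6/5 + c))
(l(m(3, -4), b)*16)*6 = ((-24/5 + 4*(-4) + (⅖)*(-1) - 2*(-4)*(-1))*16)*6 = ((-24/5 - 16 - ⅖ - 8)*16)*6 = -146/5*16*6 = -2336/5*6 = -14016/5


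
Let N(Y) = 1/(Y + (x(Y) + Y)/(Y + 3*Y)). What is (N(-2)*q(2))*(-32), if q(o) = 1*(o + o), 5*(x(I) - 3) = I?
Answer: 5120/83 ≈ 61.687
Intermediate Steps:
x(I) = 3 + I/5
q(o) = 2*o (q(o) = 1*(2*o) = 2*o)
N(Y) = 1/(Y + (3 + 6*Y/5)/(4*Y)) (N(Y) = 1/(Y + ((3 + Y/5) + Y)/(Y + 3*Y)) = 1/(Y + (3 + 6*Y/5)/((4*Y))) = 1/(Y + (3 + 6*Y/5)*(1/(4*Y))) = 1/(Y + (3 + 6*Y/5)/(4*Y)))
(N(-2)*q(2))*(-32) = ((20*(-2)/(15 + 6*(-2) + 20*(-2)²))*(2*2))*(-32) = ((20*(-2)/(15 - 12 + 20*4))*4)*(-32) = ((20*(-2)/(15 - 12 + 80))*4)*(-32) = ((20*(-2)/83)*4)*(-32) = ((20*(-2)*(1/83))*4)*(-32) = -40/83*4*(-32) = -160/83*(-32) = 5120/83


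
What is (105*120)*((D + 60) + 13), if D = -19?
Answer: 680400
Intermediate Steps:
(105*120)*((D + 60) + 13) = (105*120)*((-19 + 60) + 13) = 12600*(41 + 13) = 12600*54 = 680400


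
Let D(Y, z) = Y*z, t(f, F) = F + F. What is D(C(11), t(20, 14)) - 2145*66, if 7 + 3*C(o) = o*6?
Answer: -423058/3 ≈ -1.4102e+5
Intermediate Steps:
t(f, F) = 2*F
C(o) = -7/3 + 2*o (C(o) = -7/3 + (o*6)/3 = -7/3 + (6*o)/3 = -7/3 + 2*o)
D(C(11), t(20, 14)) - 2145*66 = (-7/3 + 2*11)*(2*14) - 2145*66 = (-7/3 + 22)*28 - 141570 = (59/3)*28 - 141570 = 1652/3 - 141570 = -423058/3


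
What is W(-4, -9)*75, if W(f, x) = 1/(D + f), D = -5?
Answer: -25/3 ≈ -8.3333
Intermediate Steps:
W(f, x) = 1/(-5 + f)
W(-4, -9)*75 = 75/(-5 - 4) = 75/(-9) = -1/9*75 = -25/3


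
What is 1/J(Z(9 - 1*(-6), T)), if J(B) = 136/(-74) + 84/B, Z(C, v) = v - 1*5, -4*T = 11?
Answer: -1147/14540 ≈ -0.078886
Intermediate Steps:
T = -11/4 (T = -1/4*11 = -11/4 ≈ -2.7500)
Z(C, v) = -5 + v (Z(C, v) = v - 5 = -5 + v)
J(B) = -68/37 + 84/B (J(B) = 136*(-1/74) + 84/B = -68/37 + 84/B)
1/J(Z(9 - 1*(-6), T)) = 1/(-68/37 + 84/(-5 - 11/4)) = 1/(-68/37 + 84/(-31/4)) = 1/(-68/37 + 84*(-4/31)) = 1/(-68/37 - 336/31) = 1/(-14540/1147) = -1147/14540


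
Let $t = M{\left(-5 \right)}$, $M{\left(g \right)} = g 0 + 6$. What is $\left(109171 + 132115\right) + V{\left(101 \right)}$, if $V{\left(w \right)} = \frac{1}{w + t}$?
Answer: $\frac{25817603}{107} \approx 2.4129 \cdot 10^{5}$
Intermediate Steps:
$M{\left(g \right)} = 6$ ($M{\left(g \right)} = 0 + 6 = 6$)
$t = 6$
$V{\left(w \right)} = \frac{1}{6 + w}$ ($V{\left(w \right)} = \frac{1}{w + 6} = \frac{1}{6 + w}$)
$\left(109171 + 132115\right) + V{\left(101 \right)} = \left(109171 + 132115\right) + \frac{1}{6 + 101} = 241286 + \frac{1}{107} = \frac{25817603}{107}$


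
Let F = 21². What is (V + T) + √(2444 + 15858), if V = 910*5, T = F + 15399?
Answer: 20390 + √18302 ≈ 20525.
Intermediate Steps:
F = 441
T = 15840 (T = 441 + 15399 = 15840)
V = 4550
(V + T) + √(2444 + 15858) = (4550 + 15840) + √(2444 + 15858) = 20390 + √18302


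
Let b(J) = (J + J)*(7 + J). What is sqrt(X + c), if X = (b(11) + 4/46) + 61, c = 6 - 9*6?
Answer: 97*sqrt(23)/23 ≈ 20.226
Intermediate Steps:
b(J) = 2*J*(7 + J) (b(J) = (2*J)*(7 + J) = 2*J*(7 + J))
c = -48 (c = 6 - 54 = -48)
X = 10513/23 (X = (2*11*(7 + 11) + 4/46) + 61 = (2*11*18 + 4*(1/46)) + 61 = (396 + 2/23) + 61 = 9110/23 + 61 = 10513/23 ≈ 457.09)
sqrt(X + c) = sqrt(10513/23 - 48) = sqrt(9409/23) = 97*sqrt(23)/23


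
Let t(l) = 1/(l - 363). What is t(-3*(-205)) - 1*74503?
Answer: -18774755/252 ≈ -74503.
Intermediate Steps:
t(l) = 1/(-363 + l)
t(-3*(-205)) - 1*74503 = 1/(-363 - 3*(-205)) - 1*74503 = 1/(-363 + 615) - 74503 = 1/252 - 74503 = -18774755/252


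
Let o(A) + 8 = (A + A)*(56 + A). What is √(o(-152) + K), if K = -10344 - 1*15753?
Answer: √3079 ≈ 55.489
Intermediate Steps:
o(A) = -8 + 2*A*(56 + A) (o(A) = -8 + (A + A)*(56 + A) = -8 + (2*A)*(56 + A) = -8 + 2*A*(56 + A))
K = -26097 (K = -10344 - 15753 = -26097)
√(o(-152) + K) = √((-8 + 2*(-152)² + 112*(-152)) - 26097) = √((-8 + 2*23104 - 17024) - 26097) = √((-8 + 46208 - 17024) - 26097) = √(29176 - 26097) = √3079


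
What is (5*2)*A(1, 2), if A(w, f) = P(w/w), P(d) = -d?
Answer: -10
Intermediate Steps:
A(w, f) = -1 (A(w, f) = -w/w = -1*1 = -1)
(5*2)*A(1, 2) = (5*2)*(-1) = 10*(-1) = -10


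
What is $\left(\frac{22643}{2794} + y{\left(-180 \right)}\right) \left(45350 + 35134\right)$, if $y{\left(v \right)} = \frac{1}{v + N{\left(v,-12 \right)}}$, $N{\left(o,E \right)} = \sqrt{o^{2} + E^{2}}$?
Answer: $\frac{1051744791}{1397} + 6707 \sqrt{226} \approx 8.5369 \cdot 10^{5}$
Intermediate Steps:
$N{\left(o,E \right)} = \sqrt{E^{2} + o^{2}}$
$y{\left(v \right)} = \frac{1}{v + \sqrt{144 + v^{2}}}$ ($y{\left(v \right)} = \frac{1}{v + \sqrt{\left(-12\right)^{2} + v^{2}}} = \frac{1}{v + \sqrt{144 + v^{2}}}$)
$\left(\frac{22643}{2794} + y{\left(-180 \right)}\right) \left(45350 + 35134\right) = \left(\frac{22643}{2794} + \frac{1}{-180 + \sqrt{144 + \left(-180\right)^{2}}}\right) \left(45350 + 35134\right) = \left(22643 \cdot \frac{1}{2794} + \frac{1}{-180 + \sqrt{144 + 32400}}\right) 80484 = \left(\frac{22643}{2794} + \frac{1}{-180 + \sqrt{32544}}\right) 80484 = \left(\frac{22643}{2794} + \frac{1}{-180 + 12 \sqrt{226}}\right) 80484 = \frac{911199606}{1397} + \frac{80484}{-180 + 12 \sqrt{226}}$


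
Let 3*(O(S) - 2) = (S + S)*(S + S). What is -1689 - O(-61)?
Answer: -19957/3 ≈ -6652.3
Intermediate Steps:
O(S) = 2 + 4*S**2/3 (O(S) = 2 + ((S + S)*(S + S))/3 = 2 + ((2*S)*(2*S))/3 = 2 + (4*S**2)/3 = 2 + 4*S**2/3)
-1689 - O(-61) = -1689 - (2 + (4/3)*(-61)**2) = -1689 - (2 + (4/3)*3721) = -1689 - (2 + 14884/3) = -1689 - 1*14890/3 = -1689 - 14890/3 = -19957/3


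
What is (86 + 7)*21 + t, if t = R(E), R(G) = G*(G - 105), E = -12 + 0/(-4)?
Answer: 3357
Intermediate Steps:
E = -12 (E = -12 - ¼*0 = -12 + 0 = -12)
R(G) = G*(-105 + G)
t = 1404 (t = -12*(-105 - 12) = -12*(-117) = 1404)
(86 + 7)*21 + t = (86 + 7)*21 + 1404 = 93*21 + 1404 = 1953 + 1404 = 3357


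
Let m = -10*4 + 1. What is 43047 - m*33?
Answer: 44334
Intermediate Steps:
m = -39 (m = -40 + 1 = -39)
43047 - m*33 = 43047 - (-39)*33 = 43047 - 1*(-1287) = 43047 + 1287 = 44334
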